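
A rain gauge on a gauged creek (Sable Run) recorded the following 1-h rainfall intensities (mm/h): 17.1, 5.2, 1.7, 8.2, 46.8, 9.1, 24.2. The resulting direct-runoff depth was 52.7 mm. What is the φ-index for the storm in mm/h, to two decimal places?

φ ≈ 11.80 mm/h

Only the 3 blocks with intensity above φ contribute runoff: 17.1, 46.8, 24.2 mm/h.
Σ(I−φ)·Δt = d  ⇒  (17.1+46.8+24.2 − 3φ)·1 = 52.7
φ = (88.10 − 52.7/1) / 3 = 11.80 mm/h.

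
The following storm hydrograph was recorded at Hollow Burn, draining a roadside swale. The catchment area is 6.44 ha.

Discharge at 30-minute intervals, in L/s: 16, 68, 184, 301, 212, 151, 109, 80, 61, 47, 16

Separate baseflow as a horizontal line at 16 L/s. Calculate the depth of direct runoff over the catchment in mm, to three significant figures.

d ≈ 29.9 mm

Direct runoff: 0.0, 52.0, 168.0, 285.0, 196.0, 135.0, 93.0, 64.0, 45.0, 31.0, 0.0 L/s; ΣQ_DR = 1069 L/s.
V = ΣQ_DR · Δt = 1069 × 1800 s = 1.924 × 10^6 L.
Over A = 6.44 ha, depth = V / A = 29.9 mm.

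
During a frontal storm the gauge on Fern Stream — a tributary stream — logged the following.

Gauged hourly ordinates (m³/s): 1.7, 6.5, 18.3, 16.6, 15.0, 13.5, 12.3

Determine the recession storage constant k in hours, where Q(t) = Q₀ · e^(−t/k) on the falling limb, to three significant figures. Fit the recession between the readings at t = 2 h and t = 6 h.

On the falling limb, Q drops from 18.3 to 12.3 m³/s between t = 2 h and t = 6 h (Δt = 4 h).
k = −Δt / ln(Q₂/Q₁) = −4 / ln(12.3/18.3) = 10.1 h.

k ≈ 10.1 h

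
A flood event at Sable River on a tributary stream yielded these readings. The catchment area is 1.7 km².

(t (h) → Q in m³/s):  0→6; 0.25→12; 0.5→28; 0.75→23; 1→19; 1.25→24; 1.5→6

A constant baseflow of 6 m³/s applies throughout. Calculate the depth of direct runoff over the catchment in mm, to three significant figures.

Direct runoff: 0.0, 6.0, 22.0, 17.0, 13.0, 18.0, 0.0 m³/s; ΣQ_DR = 76.00 m³/s.
V = ΣQ_DR · Δt = 76.00 × 900 s = 68400 m³.
Over A = 1.7 km², depth = V / A = 40.2 mm.

d ≈ 40.2 mm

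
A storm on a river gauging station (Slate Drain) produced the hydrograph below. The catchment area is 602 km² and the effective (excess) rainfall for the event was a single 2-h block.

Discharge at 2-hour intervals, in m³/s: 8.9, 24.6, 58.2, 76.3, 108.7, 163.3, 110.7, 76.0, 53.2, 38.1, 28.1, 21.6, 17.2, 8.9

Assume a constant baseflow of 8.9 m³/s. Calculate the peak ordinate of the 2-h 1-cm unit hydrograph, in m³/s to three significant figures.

U_p ≈ 193 m³/s

Direct runoff: 0.0, 15.7, 49.3, 67.4, 99.8, 154.4, 101.8, 67.1, 44.3, 29.2, 19.2, 12.7, 8.3, 0.0 m³/s; ΣQ_DR = 669.2 m³/s, peak = 154.4 m³/s.
Runoff depth d = ΣQ_DR·Δt / A = 669.2 × 7200 / (602 km²) = 8.004 mm.
The 1-cm UH is the DRH scaled by (10 mm)/d, so U_p = 154.4 × 10/8.004 = 193 m³/s.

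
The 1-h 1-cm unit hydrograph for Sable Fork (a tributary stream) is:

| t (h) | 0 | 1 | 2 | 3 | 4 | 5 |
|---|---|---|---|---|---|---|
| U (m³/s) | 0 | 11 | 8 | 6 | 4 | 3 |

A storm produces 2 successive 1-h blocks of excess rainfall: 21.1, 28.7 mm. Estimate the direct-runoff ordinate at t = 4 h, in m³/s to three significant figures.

Q ≈ 25.7 m³/s

By discrete convolution, Q_j = Σ (P_i / 10 mm) · U_{j−i}.
At t = 4 h (j=4): Q = (21.1/10)·4 + (28.7/10)·6 = 25.7 m³/s.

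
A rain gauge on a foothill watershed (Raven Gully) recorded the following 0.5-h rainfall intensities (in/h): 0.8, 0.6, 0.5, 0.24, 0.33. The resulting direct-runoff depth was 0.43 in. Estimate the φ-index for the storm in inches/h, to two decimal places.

Only the 3 blocks with intensity above φ contribute runoff: 0.8, 0.6, 0.5 in/h.
Σ(I−φ)·Δt = d  ⇒  (0.8+0.6+0.5 − 3φ)·0.5 = 0.43
φ = (1.900 − 0.43/0.5) / 3 = 0.35 in/h.

φ ≈ 0.35 in/h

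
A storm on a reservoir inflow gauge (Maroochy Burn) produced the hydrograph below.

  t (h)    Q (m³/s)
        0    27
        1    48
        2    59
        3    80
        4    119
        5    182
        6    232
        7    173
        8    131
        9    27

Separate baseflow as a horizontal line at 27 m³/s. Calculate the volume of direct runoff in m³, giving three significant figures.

Direct-runoff ordinates (Q − Q_b): 0.0, 21.0, 32.0, 53.0, 92.0, 155.0, 205.0, 146.0, 104.0, 0.0 m³/s.
ΣQ_DR = 808.0 m³/s.
With Δt = 1 h = 3600 s, V = ΣQ_DR · Δt = 808.0 × 3600 = 2.91 × 10^6 m³.

V ≈ 2.91 × 10^6 m³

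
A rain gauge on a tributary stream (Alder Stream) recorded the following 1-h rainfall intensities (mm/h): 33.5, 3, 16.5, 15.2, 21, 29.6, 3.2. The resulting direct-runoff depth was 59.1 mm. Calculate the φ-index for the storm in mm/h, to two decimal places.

φ ≈ 11.34 mm/h

Only the 5 blocks with intensity above φ contribute runoff: 33.5, 16.5, 15.2, 21, 29.6 mm/h.
Σ(I−φ)·Δt = d  ⇒  (33.5+16.5+15.2+21+29.6 − 5φ)·1 = 59.1
φ = (115.8 − 59.1/1) / 5 = 11.34 mm/h.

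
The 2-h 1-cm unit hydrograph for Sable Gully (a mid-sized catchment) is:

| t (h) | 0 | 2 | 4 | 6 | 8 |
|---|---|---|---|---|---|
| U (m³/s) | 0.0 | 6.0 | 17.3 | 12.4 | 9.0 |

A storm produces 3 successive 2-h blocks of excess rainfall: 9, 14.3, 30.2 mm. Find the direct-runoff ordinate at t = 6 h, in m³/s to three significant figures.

Q ≈ 54.0 m³/s

By discrete convolution, Q_j = Σ (P_i / 10 mm) · U_{j−i}.
At t = 6 h (j=3): Q = (9/10)·12.4 + (14.3/10)·17.3 + (30.2/10)·6.0 = 54.0 m³/s.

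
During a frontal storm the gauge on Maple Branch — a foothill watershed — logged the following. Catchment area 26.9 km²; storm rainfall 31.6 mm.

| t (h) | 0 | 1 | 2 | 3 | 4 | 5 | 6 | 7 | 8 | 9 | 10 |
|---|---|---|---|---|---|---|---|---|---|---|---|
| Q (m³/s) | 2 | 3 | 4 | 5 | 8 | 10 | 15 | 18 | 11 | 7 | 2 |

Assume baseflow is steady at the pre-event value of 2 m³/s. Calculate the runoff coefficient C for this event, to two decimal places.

C ≈ 0.27

ΣQ_DR = 63.00 m³/s; V = ΣQ_DR·Δt = 2.268 × 10^5 m³.
Runoff depth d = V / A = 8.431 mm.
C = d / P = 8.431 / 31.6 = 0.27.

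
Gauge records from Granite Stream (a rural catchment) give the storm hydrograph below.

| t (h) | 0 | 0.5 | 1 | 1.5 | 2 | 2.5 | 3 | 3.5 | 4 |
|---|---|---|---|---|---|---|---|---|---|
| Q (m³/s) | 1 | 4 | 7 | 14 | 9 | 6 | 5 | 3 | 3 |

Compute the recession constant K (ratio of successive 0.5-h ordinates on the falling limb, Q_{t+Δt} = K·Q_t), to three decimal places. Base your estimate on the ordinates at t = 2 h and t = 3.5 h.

K ≈ 0.693

Using the recession-limb readings at t = 2 h and t = 3.5 h: Q falls from 9 to 3 m³/s over 3 intervals.
K = (Q₂/Q₁)^(1/3) = (3/9)^(1/3) = 0.693.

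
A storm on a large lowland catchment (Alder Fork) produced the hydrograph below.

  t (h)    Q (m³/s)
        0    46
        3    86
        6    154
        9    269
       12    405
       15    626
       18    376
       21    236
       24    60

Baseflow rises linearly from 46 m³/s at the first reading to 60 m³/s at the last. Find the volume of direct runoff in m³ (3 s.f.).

Direct-runoff ordinates (Q − Q_b): 0.00, 38.25, 104.50, 217.75, 352.00, 571.25, 319.50, 177.75, 0.00 m³/s.
ΣQ_DR = 1781 m³/s.
With Δt = 3 h = 10800 s, V = ΣQ_DR · Δt = 1781 × 10800 = 1.92 × 10^7 m³.

V ≈ 1.92 × 10^7 m³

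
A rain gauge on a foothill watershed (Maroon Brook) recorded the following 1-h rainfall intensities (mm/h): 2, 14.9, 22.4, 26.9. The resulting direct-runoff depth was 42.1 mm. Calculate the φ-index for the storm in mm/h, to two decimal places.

φ ≈ 7.37 mm/h

Only the 3 blocks with intensity above φ contribute runoff: 14.9, 22.4, 26.9 mm/h.
Σ(I−φ)·Δt = d  ⇒  (14.9+22.4+26.9 − 3φ)·1 = 42.1
φ = (64.20 − 42.1/1) / 3 = 7.37 mm/h.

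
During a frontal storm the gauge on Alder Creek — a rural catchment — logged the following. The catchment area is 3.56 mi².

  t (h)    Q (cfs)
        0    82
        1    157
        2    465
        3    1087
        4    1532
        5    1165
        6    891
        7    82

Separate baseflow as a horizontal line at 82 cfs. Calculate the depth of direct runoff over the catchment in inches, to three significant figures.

d ≈ 2.09 in

Direct runoff: 0.0, 75.0, 383.0, 1005.0, 1450.0, 1083.0, 809.0, 0.0 cfs; ΣQ_DR = 4805 cfs.
V = ΣQ_DR · Δt = 4805 × 3600 s = 1.730 × 10^7 ft³.
Over A = 3.56 mi², depth = V / A = 2.09 in.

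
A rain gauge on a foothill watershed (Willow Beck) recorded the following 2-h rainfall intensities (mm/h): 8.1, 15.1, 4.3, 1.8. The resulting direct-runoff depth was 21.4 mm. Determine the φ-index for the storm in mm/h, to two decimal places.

φ ≈ 6.25 mm/h

Only the 2 blocks with intensity above φ contribute runoff: 8.1, 15.1 mm/h.
Σ(I−φ)·Δt = d  ⇒  (8.1+15.1 − 2φ)·2 = 21.4
φ = (23.20 − 21.4/2) / 2 = 6.25 mm/h.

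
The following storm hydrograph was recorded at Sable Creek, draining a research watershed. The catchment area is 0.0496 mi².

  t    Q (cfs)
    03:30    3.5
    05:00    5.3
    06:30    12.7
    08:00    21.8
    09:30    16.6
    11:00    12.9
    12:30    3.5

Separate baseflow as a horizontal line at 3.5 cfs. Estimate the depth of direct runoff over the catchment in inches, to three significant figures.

d ≈ 2.43 in

Direct runoff: 0.0, 1.8, 9.2, 18.3, 13.1, 9.4, 0.0 cfs; ΣQ_DR = 51.80 cfs.
V = ΣQ_DR · Δt = 51.80 × 5400 s = 2.797 × 10^5 ft³.
Over A = 0.0496 mi², depth = V / A = 2.43 in.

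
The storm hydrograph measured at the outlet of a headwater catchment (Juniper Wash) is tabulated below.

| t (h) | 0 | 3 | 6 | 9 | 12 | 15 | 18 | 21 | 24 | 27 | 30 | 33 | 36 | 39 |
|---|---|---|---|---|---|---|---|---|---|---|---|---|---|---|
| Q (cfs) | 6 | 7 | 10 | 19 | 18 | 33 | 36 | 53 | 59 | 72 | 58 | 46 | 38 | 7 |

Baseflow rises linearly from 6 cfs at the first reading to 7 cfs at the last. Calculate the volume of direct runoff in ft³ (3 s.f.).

V ≈ 4.01 × 10^6 ft³

Direct-runoff ordinates (Q − Q_b): 0.00, 0.92, 3.85, 12.77, 11.69, 26.62, 29.54, 46.46, 52.38, 65.31, 51.23, 39.15, 31.08, 0.00 cfs.
ΣQ_DR = 371.0 cfs.
With Δt = 3 h = 10800 s, V = ΣQ_DR · Δt = 371.0 × 10800 = 4.01 × 10^6 ft³.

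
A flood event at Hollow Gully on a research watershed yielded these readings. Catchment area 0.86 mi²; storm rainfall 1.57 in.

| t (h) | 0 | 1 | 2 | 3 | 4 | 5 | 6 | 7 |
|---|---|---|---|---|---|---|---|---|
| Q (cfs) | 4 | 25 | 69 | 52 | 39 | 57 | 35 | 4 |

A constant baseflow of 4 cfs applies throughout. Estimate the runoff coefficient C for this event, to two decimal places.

C ≈ 0.29

ΣQ_DR = 253.0 cfs; V = ΣQ_DR·Δt = 9.108 × 10^5 ft³.
Runoff depth d = V / A = 0.4559 in.
C = d / P = 0.4559 / 1.57 = 0.29.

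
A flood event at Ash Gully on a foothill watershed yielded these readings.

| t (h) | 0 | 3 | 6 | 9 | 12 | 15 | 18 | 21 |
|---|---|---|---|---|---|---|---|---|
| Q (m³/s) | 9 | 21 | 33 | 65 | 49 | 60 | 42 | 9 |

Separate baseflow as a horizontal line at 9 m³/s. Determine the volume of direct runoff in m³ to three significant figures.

V ≈ 2.33 × 10^6 m³

Direct-runoff ordinates (Q − Q_b): 0.0, 12.0, 24.0, 56.0, 40.0, 51.0, 33.0, 0.0 m³/s.
ΣQ_DR = 216.0 m³/s.
With Δt = 3 h = 10800 s, V = ΣQ_DR · Δt = 216.0 × 10800 = 2.33 × 10^6 m³.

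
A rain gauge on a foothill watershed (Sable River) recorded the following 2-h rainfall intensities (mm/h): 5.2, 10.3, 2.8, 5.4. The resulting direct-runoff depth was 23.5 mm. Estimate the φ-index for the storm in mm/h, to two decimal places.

Only the 3 blocks with intensity above φ contribute runoff: 5.2, 10.3, 5.4 mm/h.
Σ(I−φ)·Δt = d  ⇒  (5.2+10.3+5.4 − 3φ)·2 = 23.5
φ = (20.90 − 23.5/2) / 3 = 3.05 mm/h.

φ ≈ 3.05 mm/h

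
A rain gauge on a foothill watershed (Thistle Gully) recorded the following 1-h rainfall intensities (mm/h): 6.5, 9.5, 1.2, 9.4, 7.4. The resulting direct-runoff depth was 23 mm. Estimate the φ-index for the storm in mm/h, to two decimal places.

Only the 4 blocks with intensity above φ contribute runoff: 6.5, 9.5, 9.4, 7.4 mm/h.
Σ(I−φ)·Δt = d  ⇒  (6.5+9.5+9.4+7.4 − 4φ)·1 = 23
φ = (32.80 − 23/1) / 4 = 2.45 mm/h.

φ ≈ 2.45 mm/h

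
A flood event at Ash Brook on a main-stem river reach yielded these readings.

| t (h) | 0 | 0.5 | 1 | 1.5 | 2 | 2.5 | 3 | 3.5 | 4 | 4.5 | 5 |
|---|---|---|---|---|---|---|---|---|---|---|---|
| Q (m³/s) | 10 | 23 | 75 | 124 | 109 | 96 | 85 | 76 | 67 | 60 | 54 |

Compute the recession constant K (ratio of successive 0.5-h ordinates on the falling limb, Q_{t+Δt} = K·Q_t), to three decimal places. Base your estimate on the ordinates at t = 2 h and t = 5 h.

K ≈ 0.890

Using the recession-limb readings at t = 2 h and t = 5 h: Q falls from 109 to 54 m³/s over 6 intervals.
K = (Q₂/Q₁)^(1/6) = (54/109)^(1/6) = 0.890.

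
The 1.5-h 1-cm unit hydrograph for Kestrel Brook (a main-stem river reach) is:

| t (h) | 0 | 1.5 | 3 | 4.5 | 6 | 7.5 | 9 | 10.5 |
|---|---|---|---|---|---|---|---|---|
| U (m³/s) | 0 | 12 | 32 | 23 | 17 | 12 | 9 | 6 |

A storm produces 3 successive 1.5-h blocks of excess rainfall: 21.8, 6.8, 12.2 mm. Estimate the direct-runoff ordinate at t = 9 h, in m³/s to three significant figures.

By discrete convolution, Q_j = Σ (P_i / 10 mm) · U_{j−i}.
At t = 9 h (j=6): Q = (21.8/10)·9 + (6.8/10)·12 + (12.2/10)·17 = 48.5 m³/s.

Q ≈ 48.5 m³/s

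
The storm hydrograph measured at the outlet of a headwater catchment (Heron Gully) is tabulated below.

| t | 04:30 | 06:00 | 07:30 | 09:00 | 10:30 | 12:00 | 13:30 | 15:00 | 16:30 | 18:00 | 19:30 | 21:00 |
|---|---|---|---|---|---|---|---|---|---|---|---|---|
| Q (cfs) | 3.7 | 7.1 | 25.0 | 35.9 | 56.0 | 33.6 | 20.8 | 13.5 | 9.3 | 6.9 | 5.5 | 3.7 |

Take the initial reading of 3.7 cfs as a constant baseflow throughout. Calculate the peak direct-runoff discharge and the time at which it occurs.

Q_p = 52.3 cfs at t = 10:30

Subtracting baseflow gives direct-runoff ordinates: 0.0, 3.4, 21.3, 32.2, 52.3, 29.9, 17.1, 9.8, 5.6, 3.2, 1.8, 0.0 cfs.
The maximum is 52.3 cfs, occurring at the reading for t = 10:30.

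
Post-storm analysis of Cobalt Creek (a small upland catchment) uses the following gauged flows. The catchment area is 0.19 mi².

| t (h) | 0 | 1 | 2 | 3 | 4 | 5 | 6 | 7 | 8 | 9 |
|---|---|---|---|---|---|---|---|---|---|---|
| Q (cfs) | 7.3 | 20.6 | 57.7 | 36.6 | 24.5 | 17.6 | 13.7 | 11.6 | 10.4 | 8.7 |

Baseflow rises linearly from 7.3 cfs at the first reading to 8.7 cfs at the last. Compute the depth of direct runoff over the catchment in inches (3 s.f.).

Direct runoff: 0.00, 13.14, 50.09, 28.83, 16.58, 9.52, 5.47, 3.21, 1.86, 0.00 cfs; ΣQ_DR = 128.7 cfs.
V = ΣQ_DR · Δt = 128.7 × 3600 s = 4.633 × 10^5 ft³.
Over A = 0.19 mi², depth = V / A = 1.05 in.

d ≈ 1.05 in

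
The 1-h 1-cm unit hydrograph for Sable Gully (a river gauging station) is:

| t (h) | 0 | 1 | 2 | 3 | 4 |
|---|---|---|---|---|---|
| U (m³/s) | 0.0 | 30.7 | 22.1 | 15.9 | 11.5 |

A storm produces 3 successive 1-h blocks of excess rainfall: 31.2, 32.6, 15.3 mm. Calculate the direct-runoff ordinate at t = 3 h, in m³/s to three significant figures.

By discrete convolution, Q_j = Σ (P_i / 10 mm) · U_{j−i}.
At t = 3 h (j=3): Q = (31.2/10)·15.9 + (32.6/10)·22.1 + (15.3/10)·30.7 = 169 m³/s.

Q ≈ 169 m³/s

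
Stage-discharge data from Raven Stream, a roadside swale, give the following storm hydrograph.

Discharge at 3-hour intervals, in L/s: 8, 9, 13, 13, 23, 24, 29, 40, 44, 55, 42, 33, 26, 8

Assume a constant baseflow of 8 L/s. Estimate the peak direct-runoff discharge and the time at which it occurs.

Q_p = 47.0 L/s at t = 27 h

Subtracting baseflow gives direct-runoff ordinates: 0.0, 1.0, 5.0, 5.0, 15.0, 16.0, 21.0, 32.0, 36.0, 47.0, 34.0, 25.0, 18.0, 0.0 L/s.
The maximum is 47.0 L/s, occurring at the reading for t = 27 h.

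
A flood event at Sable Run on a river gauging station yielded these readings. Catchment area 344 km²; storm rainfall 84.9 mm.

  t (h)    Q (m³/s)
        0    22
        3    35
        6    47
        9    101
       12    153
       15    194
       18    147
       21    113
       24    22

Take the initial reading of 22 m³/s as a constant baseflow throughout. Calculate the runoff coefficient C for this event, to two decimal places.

ΣQ_DR = 636.0 m³/s; V = ΣQ_DR·Δt = 6.869 × 10^6 m³.
Runoff depth d = V / A = 19.97 mm.
C = d / P = 19.97 / 84.9 = 0.24.

C ≈ 0.24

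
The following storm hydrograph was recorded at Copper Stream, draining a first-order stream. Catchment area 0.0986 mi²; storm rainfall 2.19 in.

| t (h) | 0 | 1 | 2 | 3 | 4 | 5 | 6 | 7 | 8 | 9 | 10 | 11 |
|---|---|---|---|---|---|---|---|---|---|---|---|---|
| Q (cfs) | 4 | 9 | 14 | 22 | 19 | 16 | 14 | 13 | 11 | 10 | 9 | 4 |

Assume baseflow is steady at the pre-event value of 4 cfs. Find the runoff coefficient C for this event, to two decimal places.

C ≈ 0.70

ΣQ_DR = 97.00 cfs; V = ΣQ_DR·Δt = 3.492 × 10^5 ft³.
Runoff depth d = V / A = 1.524 in.
C = d / P = 1.524 / 2.19 = 0.70.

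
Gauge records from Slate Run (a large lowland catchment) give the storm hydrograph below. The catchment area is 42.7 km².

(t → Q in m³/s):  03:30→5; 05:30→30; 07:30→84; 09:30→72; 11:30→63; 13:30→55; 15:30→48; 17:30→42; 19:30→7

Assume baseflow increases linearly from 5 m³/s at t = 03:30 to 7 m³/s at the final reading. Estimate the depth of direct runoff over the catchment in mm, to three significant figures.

Direct runoff: 0.00, 24.75, 78.50, 66.25, 57.00, 48.75, 41.50, 35.25, 0.00 m³/s; ΣQ_DR = 352.0 m³/s.
V = ΣQ_DR · Δt = 352.0 × 7200 s = 2.534 × 10^6 m³.
Over A = 42.7 km², depth = V / A = 59.4 mm.

d ≈ 59.4 mm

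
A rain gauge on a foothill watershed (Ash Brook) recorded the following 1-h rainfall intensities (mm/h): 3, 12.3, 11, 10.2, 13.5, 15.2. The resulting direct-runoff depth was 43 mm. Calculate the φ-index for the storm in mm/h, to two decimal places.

φ ≈ 3.84 mm/h

Only the 5 blocks with intensity above φ contribute runoff: 12.3, 11, 10.2, 13.5, 15.2 mm/h.
Σ(I−φ)·Δt = d  ⇒  (12.3+11+10.2+13.5+15.2 − 5φ)·1 = 43
φ = (62.20 − 43/1) / 5 = 3.84 mm/h.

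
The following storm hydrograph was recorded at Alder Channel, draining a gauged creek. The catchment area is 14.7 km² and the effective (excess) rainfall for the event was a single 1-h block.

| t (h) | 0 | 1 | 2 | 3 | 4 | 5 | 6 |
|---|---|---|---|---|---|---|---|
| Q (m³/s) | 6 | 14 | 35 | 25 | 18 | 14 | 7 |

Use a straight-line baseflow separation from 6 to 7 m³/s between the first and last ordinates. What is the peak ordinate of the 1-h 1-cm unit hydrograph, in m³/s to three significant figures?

Direct runoff: 0.00, 7.83, 28.67, 18.50, 11.33, 7.17, 0.00 m³/s; ΣQ_DR = 73.50 m³/s, peak = 28.67 m³/s.
Runoff depth d = ΣQ_DR·Δt / A = 73.50 × 3600 / (14.7 km²) = 18.00 mm.
The 1-cm UH is the DRH scaled by (10 mm)/d, so U_p = 28.67 × 10/18.00 = 15.9 m³/s.

U_p ≈ 15.9 m³/s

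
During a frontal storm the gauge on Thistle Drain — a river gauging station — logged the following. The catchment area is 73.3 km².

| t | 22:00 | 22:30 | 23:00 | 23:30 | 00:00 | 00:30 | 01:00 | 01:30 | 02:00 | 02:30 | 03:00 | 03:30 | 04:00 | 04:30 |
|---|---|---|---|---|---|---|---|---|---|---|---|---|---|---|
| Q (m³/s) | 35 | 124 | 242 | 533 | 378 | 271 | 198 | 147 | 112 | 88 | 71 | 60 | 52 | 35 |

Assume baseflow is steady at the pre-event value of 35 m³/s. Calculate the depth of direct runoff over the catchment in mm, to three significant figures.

d ≈ 45.6 mm

Direct runoff: 0.0, 89.0, 207.0, 498.0, 343.0, 236.0, 163.0, 112.0, 77.0, 53.0, 36.0, 25.0, 17.0, 0.0 m³/s; ΣQ_DR = 1856 m³/s.
V = ΣQ_DR · Δt = 1856 × 1800 s = 3.341 × 10^6 m³.
Over A = 73.3 km², depth = V / A = 45.6 mm.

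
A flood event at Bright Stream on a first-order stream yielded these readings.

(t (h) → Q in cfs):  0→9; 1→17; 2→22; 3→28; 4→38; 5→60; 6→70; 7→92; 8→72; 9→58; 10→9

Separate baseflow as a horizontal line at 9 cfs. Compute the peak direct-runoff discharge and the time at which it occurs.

Subtracting baseflow gives direct-runoff ordinates: 0.0, 8.0, 13.0, 19.0, 29.0, 51.0, 61.0, 83.0, 63.0, 49.0, 0.0 cfs.
The maximum is 83.0 cfs, occurring at the reading for t = 7 h.

Q_p = 83.0 cfs at t = 7 h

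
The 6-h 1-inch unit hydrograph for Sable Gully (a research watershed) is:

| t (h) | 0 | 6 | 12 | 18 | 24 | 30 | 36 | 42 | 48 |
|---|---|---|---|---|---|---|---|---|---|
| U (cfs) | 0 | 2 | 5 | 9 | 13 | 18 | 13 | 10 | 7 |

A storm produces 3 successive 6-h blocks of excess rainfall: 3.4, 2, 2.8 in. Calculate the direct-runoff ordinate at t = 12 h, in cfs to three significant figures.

Q ≈ 21.0 cfs

By discrete convolution, Q_j = Σ (P_i / 1 in) · U_{j−i}.
At t = 12 h (j=2): Q = (3.4/1)·5 + (2/1)·2 + (2.8/1)·0 = 21.0 cfs.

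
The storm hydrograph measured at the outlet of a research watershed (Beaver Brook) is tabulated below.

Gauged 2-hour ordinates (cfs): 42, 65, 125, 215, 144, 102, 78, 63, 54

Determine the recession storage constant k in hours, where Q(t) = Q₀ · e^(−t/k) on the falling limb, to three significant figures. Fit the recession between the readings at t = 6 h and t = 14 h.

On the falling limb, Q drops from 215 to 63 cfs between t = 6 h and t = 14 h (Δt = 8 h).
k = −Δt / ln(Q₂/Q₁) = −8 / ln(63/215) = 6.52 h.

k ≈ 6.52 h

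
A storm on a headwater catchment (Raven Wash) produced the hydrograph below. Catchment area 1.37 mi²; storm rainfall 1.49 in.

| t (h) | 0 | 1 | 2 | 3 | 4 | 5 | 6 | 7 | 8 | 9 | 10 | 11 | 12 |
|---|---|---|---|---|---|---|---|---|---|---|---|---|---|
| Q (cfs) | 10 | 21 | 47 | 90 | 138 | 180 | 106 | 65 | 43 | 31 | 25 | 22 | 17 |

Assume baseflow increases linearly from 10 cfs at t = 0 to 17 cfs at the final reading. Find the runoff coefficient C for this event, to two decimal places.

ΣQ_DR = 619.5 cfs; V = ΣQ_DR·Δt = 2.230 × 10^6 ft³.
Runoff depth d = V / A = 0.7007 in.
C = d / P = 0.7007 / 1.49 = 0.47.

C ≈ 0.47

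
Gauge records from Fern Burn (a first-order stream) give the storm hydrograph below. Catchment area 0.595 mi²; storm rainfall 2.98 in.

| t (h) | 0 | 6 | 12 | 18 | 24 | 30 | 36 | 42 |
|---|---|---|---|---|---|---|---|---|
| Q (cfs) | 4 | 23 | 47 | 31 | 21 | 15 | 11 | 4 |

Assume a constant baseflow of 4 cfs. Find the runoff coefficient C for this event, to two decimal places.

ΣQ_DR = 124.0 cfs; V = ΣQ_DR·Δt = 2.678 × 10^6 ft³.
Runoff depth d = V / A = 1.938 in.
C = d / P = 1.938 / 2.98 = 0.65.

C ≈ 0.65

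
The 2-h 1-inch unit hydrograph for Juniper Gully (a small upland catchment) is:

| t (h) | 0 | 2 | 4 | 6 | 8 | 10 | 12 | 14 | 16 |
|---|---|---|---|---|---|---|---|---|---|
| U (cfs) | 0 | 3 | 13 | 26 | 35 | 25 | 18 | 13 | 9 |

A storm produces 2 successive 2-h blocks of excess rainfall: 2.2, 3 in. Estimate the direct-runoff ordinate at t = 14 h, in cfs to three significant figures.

Q ≈ 82.6 cfs

By discrete convolution, Q_j = Σ (P_i / 1 in) · U_{j−i}.
At t = 14 h (j=7): Q = (2.2/1)·13 + (3/1)·18 = 82.6 cfs.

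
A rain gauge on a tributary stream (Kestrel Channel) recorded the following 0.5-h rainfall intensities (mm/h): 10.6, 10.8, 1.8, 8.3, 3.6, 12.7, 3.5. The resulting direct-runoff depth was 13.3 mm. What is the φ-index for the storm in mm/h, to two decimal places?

φ ≈ 3.95 mm/h

Only the 4 blocks with intensity above φ contribute runoff: 10.6, 10.8, 8.3, 12.7 mm/h.
Σ(I−φ)·Δt = d  ⇒  (10.6+10.8+8.3+12.7 − 4φ)·0.5 = 13.3
φ = (42.40 − 13.3/0.5) / 4 = 3.95 mm/h.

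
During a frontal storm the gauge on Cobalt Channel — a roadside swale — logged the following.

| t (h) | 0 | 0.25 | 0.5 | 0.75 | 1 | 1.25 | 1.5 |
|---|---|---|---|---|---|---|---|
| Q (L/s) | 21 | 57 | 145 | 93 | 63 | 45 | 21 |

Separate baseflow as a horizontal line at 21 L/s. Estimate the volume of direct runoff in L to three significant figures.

V ≈ 2.68 × 10^5 L

Direct-runoff ordinates (Q − Q_b): 0.0, 36.0, 124.0, 72.0, 42.0, 24.0, 0.0 L/s.
ΣQ_DR = 298.0 L/s.
With Δt = 0.25 h = 900 s, V = ΣQ_DR · Δt = 298.0 × 900 = 2.68 × 10^5 L.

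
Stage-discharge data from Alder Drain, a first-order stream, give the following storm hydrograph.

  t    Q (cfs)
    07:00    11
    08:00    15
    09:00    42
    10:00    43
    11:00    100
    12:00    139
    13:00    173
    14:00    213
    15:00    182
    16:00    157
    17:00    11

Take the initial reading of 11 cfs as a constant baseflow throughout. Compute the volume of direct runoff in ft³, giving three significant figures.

V ≈ 3.47 × 10^6 ft³

Direct-runoff ordinates (Q − Q_b): 0.0, 4.0, 31.0, 32.0, 89.0, 128.0, 162.0, 202.0, 171.0, 146.0, 0.0 cfs.
ΣQ_DR = 965.0 cfs.
With Δt = 1 h = 3600 s, V = ΣQ_DR · Δt = 965.0 × 3600 = 3.47 × 10^6 ft³.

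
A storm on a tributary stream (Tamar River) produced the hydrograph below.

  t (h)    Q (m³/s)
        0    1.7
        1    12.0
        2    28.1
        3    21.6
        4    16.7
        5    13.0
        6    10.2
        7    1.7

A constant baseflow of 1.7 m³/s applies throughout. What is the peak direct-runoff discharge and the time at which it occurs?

Subtracting baseflow gives direct-runoff ordinates: 0.0, 10.3, 26.4, 19.9, 15.0, 11.3, 8.5, 0.0 m³/s.
The maximum is 26.4 m³/s, occurring at the reading for t = 2 h.

Q_p = 26.4 m³/s at t = 2 h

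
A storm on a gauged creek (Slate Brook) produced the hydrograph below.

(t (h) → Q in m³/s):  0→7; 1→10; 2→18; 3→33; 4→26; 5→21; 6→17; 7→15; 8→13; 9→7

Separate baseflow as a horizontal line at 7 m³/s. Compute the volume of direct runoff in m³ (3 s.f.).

Direct-runoff ordinates (Q − Q_b): 0.0, 3.0, 11.0, 26.0, 19.0, 14.0, 10.0, 8.0, 6.0, 0.0 m³/s.
ΣQ_DR = 97.00 m³/s.
With Δt = 1 h = 3600 s, V = ΣQ_DR · Δt = 97.00 × 3600 = 3.49 × 10^5 m³.

V ≈ 3.49 × 10^5 m³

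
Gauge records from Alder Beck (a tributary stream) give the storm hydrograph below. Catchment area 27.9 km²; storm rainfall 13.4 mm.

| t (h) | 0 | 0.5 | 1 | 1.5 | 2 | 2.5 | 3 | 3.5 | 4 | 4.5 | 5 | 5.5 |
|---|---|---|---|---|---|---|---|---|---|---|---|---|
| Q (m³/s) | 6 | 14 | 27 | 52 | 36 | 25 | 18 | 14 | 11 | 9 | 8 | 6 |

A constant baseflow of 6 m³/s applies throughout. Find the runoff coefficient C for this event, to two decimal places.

ΣQ_DR = 154.0 m³/s; V = ΣQ_DR·Δt = 2.772 × 10^5 m³.
Runoff depth d = V / A = 9.935 mm.
C = d / P = 9.935 / 13.4 = 0.74.

C ≈ 0.74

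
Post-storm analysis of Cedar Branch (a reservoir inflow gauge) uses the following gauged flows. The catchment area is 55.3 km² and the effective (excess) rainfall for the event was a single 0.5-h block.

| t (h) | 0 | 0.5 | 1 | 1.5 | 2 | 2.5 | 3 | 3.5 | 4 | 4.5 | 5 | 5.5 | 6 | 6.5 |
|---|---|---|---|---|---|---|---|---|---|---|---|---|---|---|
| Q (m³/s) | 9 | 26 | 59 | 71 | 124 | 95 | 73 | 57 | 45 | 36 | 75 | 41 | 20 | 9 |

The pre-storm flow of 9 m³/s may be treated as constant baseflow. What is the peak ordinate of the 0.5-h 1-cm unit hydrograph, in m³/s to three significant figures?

U_p ≈ 57.5 m³/s

Direct runoff: 0.0, 17.0, 50.0, 62.0, 115.0, 86.0, 64.0, 48.0, 36.0, 27.0, 66.0, 32.0, 11.0, 0.0 m³/s; ΣQ_DR = 614.0 m³/s, peak = 115.0 m³/s.
Runoff depth d = ΣQ_DR·Δt / A = 614.0 × 1800 / (55.3 km²) = 19.99 mm.
The 1-cm UH is the DRH scaled by (10 mm)/d, so U_p = 115.0 × 10/19.99 = 57.5 m³/s.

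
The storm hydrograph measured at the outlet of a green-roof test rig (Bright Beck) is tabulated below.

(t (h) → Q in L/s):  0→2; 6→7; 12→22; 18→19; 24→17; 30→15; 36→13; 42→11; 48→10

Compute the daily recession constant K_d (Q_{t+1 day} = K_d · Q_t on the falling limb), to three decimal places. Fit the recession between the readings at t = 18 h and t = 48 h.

K_d ≈ 0.598

Between t = 18 h and t = 48 h the flow falls from 19 to 10 L/s over 5×6 h = 30 h.
Per-interval ratio K = (10/19)^(1/5) = 0.8795; K_d = K^(24/6) = 0.598.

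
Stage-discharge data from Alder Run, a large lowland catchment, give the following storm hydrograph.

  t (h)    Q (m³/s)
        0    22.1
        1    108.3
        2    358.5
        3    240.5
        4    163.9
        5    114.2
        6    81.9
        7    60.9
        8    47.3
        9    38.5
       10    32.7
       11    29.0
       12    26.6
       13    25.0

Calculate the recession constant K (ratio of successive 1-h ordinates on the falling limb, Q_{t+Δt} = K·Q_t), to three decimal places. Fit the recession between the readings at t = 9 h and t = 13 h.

K ≈ 0.898

Using the recession-limb readings at t = 9 h and t = 13 h: Q falls from 38.5 to 25.0 m³/s over 4 intervals.
K = (Q₂/Q₁)^(1/4) = (25.0/38.5)^(1/4) = 0.898.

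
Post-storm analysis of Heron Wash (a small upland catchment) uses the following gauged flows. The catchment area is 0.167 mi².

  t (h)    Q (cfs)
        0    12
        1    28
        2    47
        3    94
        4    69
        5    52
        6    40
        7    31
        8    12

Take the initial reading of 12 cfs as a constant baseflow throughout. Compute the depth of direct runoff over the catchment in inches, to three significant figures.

Direct runoff: 0.0, 16.0, 35.0, 82.0, 57.0, 40.0, 28.0, 19.0, 0.0 cfs; ΣQ_DR = 277.0 cfs.
V = ΣQ_DR · Δt = 277.0 × 3600 s = 9.972 × 10^5 ft³.
Over A = 0.167 mi², depth = V / A = 2.57 in.

d ≈ 2.57 in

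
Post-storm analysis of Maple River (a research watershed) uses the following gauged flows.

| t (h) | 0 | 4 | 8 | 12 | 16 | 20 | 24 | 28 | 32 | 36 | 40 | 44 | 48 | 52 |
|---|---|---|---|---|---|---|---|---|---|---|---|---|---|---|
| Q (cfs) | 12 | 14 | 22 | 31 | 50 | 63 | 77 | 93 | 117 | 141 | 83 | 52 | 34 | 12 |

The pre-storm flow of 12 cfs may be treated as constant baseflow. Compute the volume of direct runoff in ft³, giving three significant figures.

V ≈ 9.12 × 10^6 ft³

Direct-runoff ordinates (Q − Q_b): 0.0, 2.0, 10.0, 19.0, 38.0, 51.0, 65.0, 81.0, 105.0, 129.0, 71.0, 40.0, 22.0, 0.0 cfs.
ΣQ_DR = 633.0 cfs.
With Δt = 4 h = 14400 s, V = ΣQ_DR · Δt = 633.0 × 14400 = 9.12 × 10^6 ft³.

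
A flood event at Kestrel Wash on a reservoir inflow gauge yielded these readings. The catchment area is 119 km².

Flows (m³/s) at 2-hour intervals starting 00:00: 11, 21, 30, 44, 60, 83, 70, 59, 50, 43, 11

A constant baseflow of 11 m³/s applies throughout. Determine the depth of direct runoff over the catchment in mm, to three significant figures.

Direct runoff: 0.0, 10.0, 19.0, 33.0, 49.0, 72.0, 59.0, 48.0, 39.0, 32.0, 0.0 m³/s; ΣQ_DR = 361.0 m³/s.
V = ΣQ_DR · Δt = 361.0 × 7200 s = 2.599 × 10^6 m³.
Over A = 119 km², depth = V / A = 21.8 mm.

d ≈ 21.8 mm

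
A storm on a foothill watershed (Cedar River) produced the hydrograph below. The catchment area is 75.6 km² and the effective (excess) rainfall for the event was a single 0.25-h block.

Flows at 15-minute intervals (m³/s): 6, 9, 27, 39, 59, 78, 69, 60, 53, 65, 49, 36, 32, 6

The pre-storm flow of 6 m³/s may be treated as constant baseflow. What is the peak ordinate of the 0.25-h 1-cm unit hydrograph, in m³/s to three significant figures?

U_p ≈ 120 m³/s

Direct runoff: 0.0, 3.0, 21.0, 33.0, 53.0, 72.0, 63.0, 54.0, 47.0, 59.0, 43.0, 30.0, 26.0, 0.0 m³/s; ΣQ_DR = 504.0 m³/s, peak = 72.0 m³/s.
Runoff depth d = ΣQ_DR·Δt / A = 504.0 × 900 / (75.6 km²) = 6.000 mm.
The 1-cm UH is the DRH scaled by (10 mm)/d, so U_p = 72.0 × 10/6.000 = 120 m³/s.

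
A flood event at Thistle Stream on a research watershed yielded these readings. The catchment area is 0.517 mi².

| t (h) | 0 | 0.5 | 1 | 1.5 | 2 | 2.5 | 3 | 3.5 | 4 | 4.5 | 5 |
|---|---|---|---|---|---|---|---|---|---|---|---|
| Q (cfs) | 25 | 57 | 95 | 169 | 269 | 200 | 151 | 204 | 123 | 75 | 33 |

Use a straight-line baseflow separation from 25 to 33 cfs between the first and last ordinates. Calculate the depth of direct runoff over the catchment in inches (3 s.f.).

d ≈ 1.62 in

Direct runoff: 0.00, 31.20, 68.40, 141.60, 240.80, 171.00, 121.20, 173.40, 91.60, 42.80, 0.00 cfs; ΣQ_DR = 1082 cfs.
V = ΣQ_DR · Δt = 1082 × 1800 s = 1.948 × 10^6 ft³.
Over A = 0.517 mi², depth = V / A = 1.62 in.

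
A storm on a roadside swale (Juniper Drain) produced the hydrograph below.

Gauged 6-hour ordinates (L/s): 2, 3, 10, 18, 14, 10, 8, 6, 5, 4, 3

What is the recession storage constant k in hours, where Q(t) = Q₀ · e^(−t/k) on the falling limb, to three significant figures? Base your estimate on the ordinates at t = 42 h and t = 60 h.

k ≈ 26.0 h

On the falling limb, Q drops from 6 to 3 L/s between t = 42 h and t = 60 h (Δt = 18 h).
k = −Δt / ln(Q₂/Q₁) = −18 / ln(3/6) = 26.0 h.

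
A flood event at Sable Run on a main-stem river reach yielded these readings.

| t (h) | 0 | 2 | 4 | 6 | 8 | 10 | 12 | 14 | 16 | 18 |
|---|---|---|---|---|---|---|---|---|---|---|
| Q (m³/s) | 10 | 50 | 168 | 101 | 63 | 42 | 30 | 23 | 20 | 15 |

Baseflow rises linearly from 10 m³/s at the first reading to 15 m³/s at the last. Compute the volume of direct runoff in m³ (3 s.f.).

Direct-runoff ordinates (Q − Q_b): 0.00, 39.44, 156.89, 89.33, 50.78, 29.22, 16.67, 9.11, 5.56, 0.00 m³/s.
ΣQ_DR = 397.0 m³/s.
With Δt = 2 h = 7200 s, V = ΣQ_DR · Δt = 397.0 × 7200 = 2.86 × 10^6 m³.

V ≈ 2.86 × 10^6 m³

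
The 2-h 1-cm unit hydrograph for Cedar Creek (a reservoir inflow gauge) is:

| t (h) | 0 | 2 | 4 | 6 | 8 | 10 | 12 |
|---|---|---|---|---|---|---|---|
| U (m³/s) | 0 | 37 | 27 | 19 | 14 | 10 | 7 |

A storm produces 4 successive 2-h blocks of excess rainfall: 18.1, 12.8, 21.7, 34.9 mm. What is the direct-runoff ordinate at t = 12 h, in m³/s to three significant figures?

By discrete convolution, Q_j = Σ (P_i / 10 mm) · U_{j−i}.
At t = 12 h (j=6): Q = (18.1/10)·7 + (12.8/10)·10 + (21.7/10)·14 + (34.9/10)·19 = 122 m³/s.

Q ≈ 122 m³/s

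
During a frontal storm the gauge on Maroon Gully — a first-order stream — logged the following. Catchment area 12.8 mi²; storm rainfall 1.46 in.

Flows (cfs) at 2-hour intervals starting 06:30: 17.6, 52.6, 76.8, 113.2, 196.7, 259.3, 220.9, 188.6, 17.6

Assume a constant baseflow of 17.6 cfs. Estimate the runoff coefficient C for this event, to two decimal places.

ΣQ_DR = 984.9 cfs; V = ΣQ_DR·Δt = 7.091 × 10^6 ft³.
Runoff depth d = V / A = 0.2385 in.
C = d / P = 0.2385 / 1.46 = 0.16.

C ≈ 0.16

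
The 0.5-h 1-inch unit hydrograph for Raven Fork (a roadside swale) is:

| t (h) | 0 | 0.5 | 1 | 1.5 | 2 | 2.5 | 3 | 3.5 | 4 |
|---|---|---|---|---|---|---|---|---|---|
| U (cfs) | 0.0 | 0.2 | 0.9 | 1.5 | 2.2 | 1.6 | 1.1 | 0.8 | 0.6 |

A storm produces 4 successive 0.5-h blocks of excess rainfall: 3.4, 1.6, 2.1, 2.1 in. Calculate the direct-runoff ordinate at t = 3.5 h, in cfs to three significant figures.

Q ≈ 12.5 cfs

By discrete convolution, Q_j = Σ (P_i / 1 in) · U_{j−i}.
At t = 3.5 h (j=7): Q = (3.4/1)·0.8 + (1.6/1)·1.1 + (2.1/1)·1.6 + (2.1/1)·2.2 = 12.5 cfs.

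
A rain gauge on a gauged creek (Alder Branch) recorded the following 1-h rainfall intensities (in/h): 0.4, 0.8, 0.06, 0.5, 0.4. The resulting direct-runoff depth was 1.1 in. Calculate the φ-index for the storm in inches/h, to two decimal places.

φ ≈ 0.25 in/h

Only the 4 blocks with intensity above φ contribute runoff: 0.4, 0.8, 0.5, 0.4 in/h.
Σ(I−φ)·Δt = d  ⇒  (0.4+0.8+0.5+0.4 − 4φ)·1 = 1.1
φ = (2.100 − 1.1/1) / 4 = 0.25 in/h.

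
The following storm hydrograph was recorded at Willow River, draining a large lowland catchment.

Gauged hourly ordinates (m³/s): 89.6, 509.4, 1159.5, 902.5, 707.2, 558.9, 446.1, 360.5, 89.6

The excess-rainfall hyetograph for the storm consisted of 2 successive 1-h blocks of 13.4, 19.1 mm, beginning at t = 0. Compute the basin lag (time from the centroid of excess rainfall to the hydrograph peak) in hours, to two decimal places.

t_L ≈ 0.91 h

Centroid of excess rainfall: t_c = Σ P_i·t̄_i / ΣP_i = 1.0877 h (block centres at 0.5, 1.5 h).
Hydrograph peak occurs at t = 2 h, so basin lag t_L = 2 − 1.0877 = 0.91 h.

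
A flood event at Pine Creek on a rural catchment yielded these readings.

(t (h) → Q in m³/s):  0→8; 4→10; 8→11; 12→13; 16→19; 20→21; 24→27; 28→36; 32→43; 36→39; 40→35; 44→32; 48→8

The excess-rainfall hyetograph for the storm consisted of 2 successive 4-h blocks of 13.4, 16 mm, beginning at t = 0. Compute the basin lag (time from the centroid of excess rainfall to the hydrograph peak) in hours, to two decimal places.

t_L ≈ 27.82 h

Centroid of excess rainfall: t_c = Σ P_i·t̄_i / ΣP_i = 4.1769 h (block centres at 2, 6 h).
Hydrograph peak occurs at t = 32 h, so basin lag t_L = 32 − 4.1769 = 27.82 h.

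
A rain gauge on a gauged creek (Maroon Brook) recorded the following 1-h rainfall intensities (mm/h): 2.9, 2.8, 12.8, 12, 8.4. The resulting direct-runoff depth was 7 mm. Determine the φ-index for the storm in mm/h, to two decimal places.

φ ≈ 8.90 mm/h

Only the 2 blocks with intensity above φ contribute runoff: 12.8, 12 mm/h.
Σ(I−φ)·Δt = d  ⇒  (12.8+12 − 2φ)·1 = 7
φ = (24.80 − 7/1) / 2 = 8.90 mm/h.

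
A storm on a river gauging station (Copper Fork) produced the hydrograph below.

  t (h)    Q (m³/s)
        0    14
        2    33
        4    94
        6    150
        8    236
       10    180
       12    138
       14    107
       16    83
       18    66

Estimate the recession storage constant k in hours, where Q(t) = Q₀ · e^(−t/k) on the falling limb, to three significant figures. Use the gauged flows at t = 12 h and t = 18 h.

k ≈ 8.13 h

On the falling limb, Q drops from 138 to 66 m³/s between t = 12 h and t = 18 h (Δt = 6 h).
k = −Δt / ln(Q₂/Q₁) = −6 / ln(66/138) = 8.13 h.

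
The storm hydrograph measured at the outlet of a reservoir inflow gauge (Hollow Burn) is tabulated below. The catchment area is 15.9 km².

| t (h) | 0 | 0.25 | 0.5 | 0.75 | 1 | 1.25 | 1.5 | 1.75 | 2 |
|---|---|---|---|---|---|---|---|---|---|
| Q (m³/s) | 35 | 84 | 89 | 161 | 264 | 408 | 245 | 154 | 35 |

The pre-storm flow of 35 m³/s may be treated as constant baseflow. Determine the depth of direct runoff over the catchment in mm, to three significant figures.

Direct runoff: 0.0, 49.0, 54.0, 126.0, 229.0, 373.0, 210.0, 119.0, 0.0 m³/s; ΣQ_DR = 1160 m³/s.
V = ΣQ_DR · Δt = 1160 × 900 s = 1.044 × 10^6 m³.
Over A = 15.9 km², depth = V / A = 65.7 mm.

d ≈ 65.7 mm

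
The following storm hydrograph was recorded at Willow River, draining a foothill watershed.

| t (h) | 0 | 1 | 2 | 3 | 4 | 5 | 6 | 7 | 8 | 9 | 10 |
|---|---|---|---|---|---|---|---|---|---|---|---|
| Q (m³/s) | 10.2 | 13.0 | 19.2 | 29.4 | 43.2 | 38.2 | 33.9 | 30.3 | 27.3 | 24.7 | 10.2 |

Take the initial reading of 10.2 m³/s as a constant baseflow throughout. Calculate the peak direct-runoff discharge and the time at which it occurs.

Q_p = 33.0 m³/s at t = 4 h

Subtracting baseflow gives direct-runoff ordinates: 0.0, 2.8, 9.0, 19.2, 33.0, 28.0, 23.7, 20.1, 17.1, 14.5, 0.0 m³/s.
The maximum is 33.0 m³/s, occurring at the reading for t = 4 h.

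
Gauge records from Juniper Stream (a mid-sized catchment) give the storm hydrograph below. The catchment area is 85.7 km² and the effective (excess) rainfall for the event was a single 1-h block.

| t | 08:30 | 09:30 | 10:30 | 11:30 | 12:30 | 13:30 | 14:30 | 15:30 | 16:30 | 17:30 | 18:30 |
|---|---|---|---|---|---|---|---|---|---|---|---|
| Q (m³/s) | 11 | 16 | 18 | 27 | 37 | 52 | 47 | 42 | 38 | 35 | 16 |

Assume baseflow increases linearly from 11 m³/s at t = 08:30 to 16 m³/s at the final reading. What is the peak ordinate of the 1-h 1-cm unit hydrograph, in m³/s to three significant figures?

U_p ≈ 48.1 m³/s

Direct runoff: 0.00, 4.50, 6.00, 14.50, 24.00, 38.50, 33.00, 27.50, 23.00, 19.50, 0.00 m³/s; ΣQ_DR = 190.5 m³/s, peak = 38.50 m³/s.
Runoff depth d = ΣQ_DR·Δt / A = 190.5 × 3600 / (85.7 km²) = 8.002 mm.
The 1-cm UH is the DRH scaled by (10 mm)/d, so U_p = 38.50 × 10/8.002 = 48.1 m³/s.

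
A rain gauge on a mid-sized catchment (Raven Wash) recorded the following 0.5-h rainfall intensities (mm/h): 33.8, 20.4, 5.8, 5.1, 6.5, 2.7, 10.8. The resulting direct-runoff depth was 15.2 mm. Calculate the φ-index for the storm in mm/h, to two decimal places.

φ ≈ 11.90 mm/h

Only the 2 blocks with intensity above φ contribute runoff: 33.8, 20.4 mm/h.
Σ(I−φ)·Δt = d  ⇒  (33.8+20.4 − 2φ)·0.5 = 15.2
φ = (54.20 − 15.2/0.5) / 2 = 11.90 mm/h.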